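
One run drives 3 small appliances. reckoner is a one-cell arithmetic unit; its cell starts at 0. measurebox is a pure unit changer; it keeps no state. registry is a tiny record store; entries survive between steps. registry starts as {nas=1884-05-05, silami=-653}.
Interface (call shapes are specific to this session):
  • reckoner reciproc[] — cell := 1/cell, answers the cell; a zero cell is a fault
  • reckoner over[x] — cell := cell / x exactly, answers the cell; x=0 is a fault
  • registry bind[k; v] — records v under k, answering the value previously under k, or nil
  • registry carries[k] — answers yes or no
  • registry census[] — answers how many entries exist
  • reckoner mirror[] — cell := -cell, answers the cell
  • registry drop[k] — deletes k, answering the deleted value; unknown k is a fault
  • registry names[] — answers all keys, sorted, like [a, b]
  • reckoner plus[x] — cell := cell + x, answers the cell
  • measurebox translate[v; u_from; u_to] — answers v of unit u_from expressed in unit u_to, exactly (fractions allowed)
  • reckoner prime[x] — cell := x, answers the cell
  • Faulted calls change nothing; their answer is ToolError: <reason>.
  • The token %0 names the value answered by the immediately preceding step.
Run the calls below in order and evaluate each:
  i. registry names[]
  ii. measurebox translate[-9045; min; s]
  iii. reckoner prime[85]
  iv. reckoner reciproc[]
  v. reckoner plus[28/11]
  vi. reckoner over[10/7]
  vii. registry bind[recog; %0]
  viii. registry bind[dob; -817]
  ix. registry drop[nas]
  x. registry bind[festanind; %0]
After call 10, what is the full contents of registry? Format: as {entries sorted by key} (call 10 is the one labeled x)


Answer: {dob=-817, festanind=1884-05-05, recog=16737/9350, silami=-653}

Derivation:
-- registry names() ~> [nas, silami]
-- measurebox translate(v=-9045, u_from=min, u_to=s) ~> -542700
-- reckoner prime(x=85) ~> 85
-- reckoner reciproc() ~> 1/85
-- reckoner plus(x=28/11) ~> 2391/935
-- reckoner over(x=10/7) ~> 16737/9350
-- registry bind(k=recog, v=%0) ~> nil
-- registry bind(k=dob, v=-817) ~> nil
-- registry drop(k=nas) ~> 1884-05-05
-- registry bind(k=festanind, v=%0) ~> nil


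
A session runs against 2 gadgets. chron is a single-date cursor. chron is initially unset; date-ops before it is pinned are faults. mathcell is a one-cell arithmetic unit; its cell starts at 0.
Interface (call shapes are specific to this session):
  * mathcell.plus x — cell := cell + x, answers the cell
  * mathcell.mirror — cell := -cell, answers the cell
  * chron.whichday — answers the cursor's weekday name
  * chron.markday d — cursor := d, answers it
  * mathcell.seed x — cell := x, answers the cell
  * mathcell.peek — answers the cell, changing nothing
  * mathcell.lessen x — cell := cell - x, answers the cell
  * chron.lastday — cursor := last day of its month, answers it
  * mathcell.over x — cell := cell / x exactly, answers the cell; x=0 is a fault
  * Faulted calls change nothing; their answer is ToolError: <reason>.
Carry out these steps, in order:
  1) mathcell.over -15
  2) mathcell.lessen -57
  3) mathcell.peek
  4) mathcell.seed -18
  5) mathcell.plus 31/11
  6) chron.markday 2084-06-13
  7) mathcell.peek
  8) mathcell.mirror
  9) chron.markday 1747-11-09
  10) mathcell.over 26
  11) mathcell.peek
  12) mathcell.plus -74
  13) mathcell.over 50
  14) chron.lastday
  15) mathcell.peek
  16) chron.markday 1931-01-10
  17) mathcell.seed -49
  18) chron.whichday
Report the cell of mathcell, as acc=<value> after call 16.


-> mathcell.over(-15)
<- 0
-> mathcell.lessen(-57)
<- 57
-> mathcell.peek()
<- 57
-> mathcell.seed(-18)
<- -18
-> mathcell.plus(31/11)
<- -167/11
-> chron.markday(2084-06-13)
<- 2084-06-13
-> mathcell.peek()
<- -167/11
-> mathcell.mirror()
<- 167/11
-> chron.markday(1747-11-09)
<- 1747-11-09
-> mathcell.over(26)
<- 167/286
-> mathcell.peek()
<- 167/286
-> mathcell.plus(-74)
<- -20997/286
-> mathcell.over(50)
<- -20997/14300
-> chron.lastday()
<- 1747-11-30
-> mathcell.peek()
<- -20997/14300
-> chron.markday(1931-01-10)
<- 1931-01-10
-> mathcell.seed(-49)
<- -49
-> chron.whichday()
<- Saturday

Answer: acc=-20997/14300


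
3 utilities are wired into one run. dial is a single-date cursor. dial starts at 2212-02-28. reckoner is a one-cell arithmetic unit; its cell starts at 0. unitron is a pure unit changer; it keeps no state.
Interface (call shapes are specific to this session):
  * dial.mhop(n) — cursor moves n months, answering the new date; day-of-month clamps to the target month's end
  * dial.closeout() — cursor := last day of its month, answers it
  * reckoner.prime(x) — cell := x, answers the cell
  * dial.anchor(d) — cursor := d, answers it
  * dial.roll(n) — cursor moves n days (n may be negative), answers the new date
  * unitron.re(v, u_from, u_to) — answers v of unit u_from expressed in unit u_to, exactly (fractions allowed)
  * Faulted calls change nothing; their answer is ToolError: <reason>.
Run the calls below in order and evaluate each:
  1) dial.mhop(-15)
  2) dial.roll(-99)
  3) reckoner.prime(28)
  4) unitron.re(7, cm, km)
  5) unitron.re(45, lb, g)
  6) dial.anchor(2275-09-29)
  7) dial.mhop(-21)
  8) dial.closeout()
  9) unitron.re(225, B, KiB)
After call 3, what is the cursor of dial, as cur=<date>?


Answer: cur=2210-08-21

Derivation:
·→ dial.mhop(-15)
·← 2210-11-28
·→ dial.roll(-99)
·← 2210-08-21
·→ reckoner.prime(28)
·← 28
·→ unitron.re(7, cm, km)
·← 7/100000
·→ unitron.re(45, lb, g)
·← 408233133/20000
·→ dial.anchor(2275-09-29)
·← 2275-09-29
·→ dial.mhop(-21)
·← 2273-12-29
·→ dial.closeout()
·← 2273-12-31
·→ unitron.re(225, B, KiB)
·← 225/1024


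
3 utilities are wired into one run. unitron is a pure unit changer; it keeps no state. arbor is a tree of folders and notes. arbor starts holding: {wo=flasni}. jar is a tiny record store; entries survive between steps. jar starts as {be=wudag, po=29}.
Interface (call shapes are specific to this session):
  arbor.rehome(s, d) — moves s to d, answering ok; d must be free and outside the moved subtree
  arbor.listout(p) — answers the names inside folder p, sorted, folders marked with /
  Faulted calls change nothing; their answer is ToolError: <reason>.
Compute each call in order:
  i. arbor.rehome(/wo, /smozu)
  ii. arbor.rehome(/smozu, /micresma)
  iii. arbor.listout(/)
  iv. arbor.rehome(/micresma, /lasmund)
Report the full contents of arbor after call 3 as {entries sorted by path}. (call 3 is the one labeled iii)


$ rehome /wo /smozu
  ok
$ rehome /smozu /micresma
  ok
$ listout /
  [micresma]
$ rehome /micresma /lasmund
  ok

Answer: {micresma=flasni}


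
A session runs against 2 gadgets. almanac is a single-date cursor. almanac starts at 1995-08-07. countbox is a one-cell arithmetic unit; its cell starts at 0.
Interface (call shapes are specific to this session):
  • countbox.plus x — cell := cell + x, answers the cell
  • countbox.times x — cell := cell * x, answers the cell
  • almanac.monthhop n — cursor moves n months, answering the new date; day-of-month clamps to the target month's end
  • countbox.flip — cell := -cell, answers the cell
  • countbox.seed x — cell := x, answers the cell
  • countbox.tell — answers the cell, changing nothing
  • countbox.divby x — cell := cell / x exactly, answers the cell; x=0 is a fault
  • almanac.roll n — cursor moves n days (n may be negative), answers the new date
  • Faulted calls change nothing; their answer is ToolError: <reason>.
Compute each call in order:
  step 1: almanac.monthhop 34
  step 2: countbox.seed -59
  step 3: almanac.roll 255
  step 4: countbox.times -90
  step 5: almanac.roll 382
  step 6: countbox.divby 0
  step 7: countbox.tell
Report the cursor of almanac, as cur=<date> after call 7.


→ almanac.monthhop(n→34)
← 1998-06-07
→ countbox.seed(x→-59)
← -59
→ almanac.roll(n→255)
← 1999-02-17
→ countbox.times(x→-90)
← 5310
→ almanac.roll(n→382)
← 2000-03-05
→ countbox.divby(x→0)
← ToolError: division by zero
→ countbox.tell()
← 5310

Answer: cur=2000-03-05


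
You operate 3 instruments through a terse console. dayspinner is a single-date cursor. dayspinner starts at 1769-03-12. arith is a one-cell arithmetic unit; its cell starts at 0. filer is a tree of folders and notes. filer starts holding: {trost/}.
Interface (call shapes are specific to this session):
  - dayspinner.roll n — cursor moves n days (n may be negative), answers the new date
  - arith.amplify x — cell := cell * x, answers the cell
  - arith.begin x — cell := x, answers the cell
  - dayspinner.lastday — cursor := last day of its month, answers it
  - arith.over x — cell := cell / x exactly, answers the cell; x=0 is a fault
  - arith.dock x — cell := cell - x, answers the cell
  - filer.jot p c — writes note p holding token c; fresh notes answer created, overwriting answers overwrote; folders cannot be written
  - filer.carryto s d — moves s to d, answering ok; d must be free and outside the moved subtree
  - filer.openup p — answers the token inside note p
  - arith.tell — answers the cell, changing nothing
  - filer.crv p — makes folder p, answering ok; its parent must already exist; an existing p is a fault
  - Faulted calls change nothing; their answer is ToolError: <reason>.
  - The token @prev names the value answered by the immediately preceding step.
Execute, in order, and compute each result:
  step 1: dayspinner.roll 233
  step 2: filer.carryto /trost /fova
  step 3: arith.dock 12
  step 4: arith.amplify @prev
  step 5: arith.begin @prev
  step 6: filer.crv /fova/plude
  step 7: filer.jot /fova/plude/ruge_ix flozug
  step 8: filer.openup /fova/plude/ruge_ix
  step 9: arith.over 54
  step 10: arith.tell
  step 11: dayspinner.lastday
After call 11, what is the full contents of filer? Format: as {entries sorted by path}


Answer: {fova/, fova/plude/, fova/plude/ruge_ix=flozug}

Derivation:
==> dayspinner.roll(n='233')
<== 1769-10-31
==> filer.carryto(s='/trost', d='/fova')
<== ok
==> arith.dock(x='12')
<== -12
==> arith.amplify(x='@prev')
<== 144
==> arith.begin(x='@prev')
<== 144
==> filer.crv(p='/fova/plude')
<== ok
==> filer.jot(p='/fova/plude/ruge_ix', c='flozug')
<== created
==> filer.openup(p='/fova/plude/ruge_ix')
<== flozug
==> arith.over(x='54')
<== 8/3
==> arith.tell()
<== 8/3
==> dayspinner.lastday()
<== 1769-10-31


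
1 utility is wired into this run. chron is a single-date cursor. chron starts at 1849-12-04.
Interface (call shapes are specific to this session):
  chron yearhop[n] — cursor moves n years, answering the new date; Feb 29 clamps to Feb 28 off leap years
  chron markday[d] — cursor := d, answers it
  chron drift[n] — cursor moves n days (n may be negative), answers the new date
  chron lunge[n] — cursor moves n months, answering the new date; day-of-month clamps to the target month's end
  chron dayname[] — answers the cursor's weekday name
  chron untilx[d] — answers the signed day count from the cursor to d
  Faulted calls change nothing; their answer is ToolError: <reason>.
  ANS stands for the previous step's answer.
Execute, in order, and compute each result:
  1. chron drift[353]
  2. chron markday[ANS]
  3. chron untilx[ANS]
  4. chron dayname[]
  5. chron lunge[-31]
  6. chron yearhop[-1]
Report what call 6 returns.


> chron drift 353
  1850-11-22
> chron markday ANS
  1850-11-22
> chron untilx ANS
  0
> chron dayname
  Friday
> chron lunge -31
  1848-04-22
> chron yearhop -1
  1847-04-22

Answer: 1847-04-22


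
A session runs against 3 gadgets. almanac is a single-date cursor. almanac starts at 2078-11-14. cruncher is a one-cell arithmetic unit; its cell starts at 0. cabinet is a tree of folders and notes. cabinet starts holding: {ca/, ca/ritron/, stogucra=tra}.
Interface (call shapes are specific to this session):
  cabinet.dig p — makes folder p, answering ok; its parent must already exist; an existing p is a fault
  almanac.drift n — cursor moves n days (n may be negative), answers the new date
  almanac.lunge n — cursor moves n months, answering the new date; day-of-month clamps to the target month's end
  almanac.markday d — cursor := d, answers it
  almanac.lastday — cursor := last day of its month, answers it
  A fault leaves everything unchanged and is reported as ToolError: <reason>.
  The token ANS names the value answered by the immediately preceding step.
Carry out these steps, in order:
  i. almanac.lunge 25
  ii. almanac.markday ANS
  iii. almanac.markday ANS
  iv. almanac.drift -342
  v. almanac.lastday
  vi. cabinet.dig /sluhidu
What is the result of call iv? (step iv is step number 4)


I call lunge passing 25, → 2080-12-14.
Using markday passing ANS, and get 2080-12-14.
I call markday passing ANS, and get 2080-12-14.
Invoking drift passing -342, and get 2080-01-07.
I invoke lastday, and observe 2080-01-31.
Next I call dig passing /sluhidu: ok.

Answer: 2080-01-07


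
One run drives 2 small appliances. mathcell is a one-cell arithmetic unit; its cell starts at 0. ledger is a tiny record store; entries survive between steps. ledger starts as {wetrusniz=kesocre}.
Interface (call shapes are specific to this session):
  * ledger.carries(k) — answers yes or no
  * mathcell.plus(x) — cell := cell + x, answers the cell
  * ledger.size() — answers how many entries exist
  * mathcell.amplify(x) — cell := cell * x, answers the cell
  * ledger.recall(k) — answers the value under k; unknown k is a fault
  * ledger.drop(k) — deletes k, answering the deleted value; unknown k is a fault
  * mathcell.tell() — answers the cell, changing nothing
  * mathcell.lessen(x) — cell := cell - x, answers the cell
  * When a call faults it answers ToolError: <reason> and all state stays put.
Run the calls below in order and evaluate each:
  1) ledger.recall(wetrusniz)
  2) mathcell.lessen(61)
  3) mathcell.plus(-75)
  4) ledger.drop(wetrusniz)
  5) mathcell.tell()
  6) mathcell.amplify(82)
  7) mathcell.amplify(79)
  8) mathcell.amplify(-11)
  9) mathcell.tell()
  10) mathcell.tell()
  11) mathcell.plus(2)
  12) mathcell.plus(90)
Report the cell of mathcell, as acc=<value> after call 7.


Answer: acc=-881008

Derivation:
CALL ledger.recall[k: wetrusniz]
RET  kesocre
CALL mathcell.lessen[x: 61]
RET  -61
CALL mathcell.plus[x: -75]
RET  -136
CALL ledger.drop[k: wetrusniz]
RET  kesocre
CALL mathcell.tell[]
RET  -136
CALL mathcell.amplify[x: 82]
RET  -11152
CALL mathcell.amplify[x: 79]
RET  -881008
CALL mathcell.amplify[x: -11]
RET  9691088
CALL mathcell.tell[]
RET  9691088
CALL mathcell.tell[]
RET  9691088
CALL mathcell.plus[x: 2]
RET  9691090
CALL mathcell.plus[x: 90]
RET  9691180


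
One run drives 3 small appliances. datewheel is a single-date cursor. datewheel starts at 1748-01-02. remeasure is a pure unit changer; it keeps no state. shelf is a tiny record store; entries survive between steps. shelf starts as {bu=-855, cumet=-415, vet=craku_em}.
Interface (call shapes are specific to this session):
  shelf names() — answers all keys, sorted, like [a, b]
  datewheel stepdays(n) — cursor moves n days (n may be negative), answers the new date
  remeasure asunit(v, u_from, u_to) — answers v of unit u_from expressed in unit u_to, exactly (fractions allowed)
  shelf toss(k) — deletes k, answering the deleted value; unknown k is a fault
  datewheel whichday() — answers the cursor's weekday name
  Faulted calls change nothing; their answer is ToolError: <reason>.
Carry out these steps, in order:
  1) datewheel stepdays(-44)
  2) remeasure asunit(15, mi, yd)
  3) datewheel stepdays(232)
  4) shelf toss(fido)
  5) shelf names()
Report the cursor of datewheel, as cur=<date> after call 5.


Answer: cur=1748-07-08

Derivation:
-- 1. datewheel stepdays(n=-44) : 1747-11-19
-- 2. remeasure asunit(v=15, u_from=mi, u_to=yd) : 26400
-- 3. datewheel stepdays(n=232) : 1748-07-08
-- 4. shelf toss(k=fido) : ToolError: no such key fido
-- 5. shelf names() : [bu, cumet, vet]


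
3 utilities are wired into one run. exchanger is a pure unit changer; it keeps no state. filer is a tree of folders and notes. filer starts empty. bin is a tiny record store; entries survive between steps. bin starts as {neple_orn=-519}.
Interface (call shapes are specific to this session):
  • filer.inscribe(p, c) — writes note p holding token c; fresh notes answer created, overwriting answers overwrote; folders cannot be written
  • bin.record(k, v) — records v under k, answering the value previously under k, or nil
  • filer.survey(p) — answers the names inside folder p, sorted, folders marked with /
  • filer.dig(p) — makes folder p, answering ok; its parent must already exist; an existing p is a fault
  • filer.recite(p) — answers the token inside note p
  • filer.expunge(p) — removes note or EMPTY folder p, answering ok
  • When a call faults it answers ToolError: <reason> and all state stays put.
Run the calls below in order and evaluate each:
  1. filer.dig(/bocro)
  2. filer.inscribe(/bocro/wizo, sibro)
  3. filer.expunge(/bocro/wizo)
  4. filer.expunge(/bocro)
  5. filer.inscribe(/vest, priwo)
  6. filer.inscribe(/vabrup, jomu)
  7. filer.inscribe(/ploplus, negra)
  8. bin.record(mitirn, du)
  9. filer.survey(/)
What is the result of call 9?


Answer: [ploplus, vabrup, vest]

Derivation:
% filer.dig /bocro
:: ok
% filer.inscribe /bocro/wizo sibro
:: created
% filer.expunge /bocro/wizo
:: ok
% filer.expunge /bocro
:: ok
% filer.inscribe /vest priwo
:: created
% filer.inscribe /vabrup jomu
:: created
% filer.inscribe /ploplus negra
:: created
% bin.record mitirn du
:: nil
% filer.survey /
:: [ploplus, vabrup, vest]


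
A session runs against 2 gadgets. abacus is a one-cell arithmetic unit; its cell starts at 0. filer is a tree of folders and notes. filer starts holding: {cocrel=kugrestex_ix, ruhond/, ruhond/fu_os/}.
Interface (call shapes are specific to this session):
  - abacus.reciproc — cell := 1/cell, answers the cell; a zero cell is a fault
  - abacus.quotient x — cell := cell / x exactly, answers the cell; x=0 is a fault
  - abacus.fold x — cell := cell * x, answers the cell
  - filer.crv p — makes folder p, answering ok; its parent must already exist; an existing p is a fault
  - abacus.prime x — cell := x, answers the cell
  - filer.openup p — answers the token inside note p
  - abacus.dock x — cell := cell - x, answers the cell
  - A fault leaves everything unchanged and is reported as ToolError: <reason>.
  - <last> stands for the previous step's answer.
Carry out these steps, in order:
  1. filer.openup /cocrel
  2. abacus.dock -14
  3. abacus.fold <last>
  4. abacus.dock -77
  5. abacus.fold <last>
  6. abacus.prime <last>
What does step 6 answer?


Answer: 74529

Derivation:
I use openup on p=/cocrel, which returns kugrestex_ix.
I run dock on x=-14: 14.
Invoking fold on x=<last>, and observe 196.
I invoke dock on x=-77, giving 273.
Now I run fold on x=<last>, and get 74529.
I run prime on x=<last>: 74529.


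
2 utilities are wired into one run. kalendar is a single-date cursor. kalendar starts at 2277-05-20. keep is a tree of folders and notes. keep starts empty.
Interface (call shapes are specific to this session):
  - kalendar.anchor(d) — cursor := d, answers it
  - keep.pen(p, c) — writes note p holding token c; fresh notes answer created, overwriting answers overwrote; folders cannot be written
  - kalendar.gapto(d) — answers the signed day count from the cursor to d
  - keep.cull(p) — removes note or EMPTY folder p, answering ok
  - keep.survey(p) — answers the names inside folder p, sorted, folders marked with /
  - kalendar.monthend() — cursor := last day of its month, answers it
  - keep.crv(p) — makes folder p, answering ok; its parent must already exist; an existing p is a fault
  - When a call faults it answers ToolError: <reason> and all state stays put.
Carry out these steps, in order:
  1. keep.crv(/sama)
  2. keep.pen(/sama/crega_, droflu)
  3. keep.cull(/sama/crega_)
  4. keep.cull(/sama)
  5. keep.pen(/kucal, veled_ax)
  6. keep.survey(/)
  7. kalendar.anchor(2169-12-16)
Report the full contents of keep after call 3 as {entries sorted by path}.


Calling keep.crv on /sama, → ok.
I invoke keep.pen on /sama/crega_, droflu, giving created.
I try keep.cull on /sama/crega_: ok.
Next I call keep.cull on /sama, — result: ok.
Now I run keep.pen on /kucal, veled_ax, — result: created.
Next I call keep.survey on /, → [kucal].
Calling kalendar.anchor on 2169-12-16, → 2169-12-16.

Answer: {sama/}


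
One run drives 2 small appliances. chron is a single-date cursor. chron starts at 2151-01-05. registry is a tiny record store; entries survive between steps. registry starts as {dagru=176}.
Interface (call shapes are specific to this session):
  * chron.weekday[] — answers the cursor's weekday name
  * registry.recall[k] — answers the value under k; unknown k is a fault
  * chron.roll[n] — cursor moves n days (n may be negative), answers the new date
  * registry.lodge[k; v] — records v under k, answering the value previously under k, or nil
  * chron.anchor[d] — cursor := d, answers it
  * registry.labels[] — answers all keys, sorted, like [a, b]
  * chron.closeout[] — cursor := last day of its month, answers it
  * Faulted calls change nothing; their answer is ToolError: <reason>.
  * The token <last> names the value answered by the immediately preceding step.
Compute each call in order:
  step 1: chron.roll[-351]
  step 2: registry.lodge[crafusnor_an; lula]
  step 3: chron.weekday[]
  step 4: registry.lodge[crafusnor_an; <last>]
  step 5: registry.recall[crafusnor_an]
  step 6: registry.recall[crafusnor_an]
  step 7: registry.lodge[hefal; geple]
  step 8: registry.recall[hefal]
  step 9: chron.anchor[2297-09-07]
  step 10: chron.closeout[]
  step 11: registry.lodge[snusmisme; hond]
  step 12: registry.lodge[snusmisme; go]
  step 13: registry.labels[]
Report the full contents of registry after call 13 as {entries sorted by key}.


Answer: {crafusnor_an=Monday, dagru=176, hefal=geple, snusmisme=go}

Derivation:
CALL roll[n: -351]
RET  2150-01-19
CALL lodge[k: crafusnor_an; v: lula]
RET  nil
CALL weekday[]
RET  Monday
CALL lodge[k: crafusnor_an; v: <last>]
RET  lula
CALL recall[k: crafusnor_an]
RET  Monday
CALL recall[k: crafusnor_an]
RET  Monday
CALL lodge[k: hefal; v: geple]
RET  nil
CALL recall[k: hefal]
RET  geple
CALL anchor[d: 2297-09-07]
RET  2297-09-07
CALL closeout[]
RET  2297-09-30
CALL lodge[k: snusmisme; v: hond]
RET  nil
CALL lodge[k: snusmisme; v: go]
RET  hond
CALL labels[]
RET  [crafusnor_an, dagru, hefal, snusmisme]


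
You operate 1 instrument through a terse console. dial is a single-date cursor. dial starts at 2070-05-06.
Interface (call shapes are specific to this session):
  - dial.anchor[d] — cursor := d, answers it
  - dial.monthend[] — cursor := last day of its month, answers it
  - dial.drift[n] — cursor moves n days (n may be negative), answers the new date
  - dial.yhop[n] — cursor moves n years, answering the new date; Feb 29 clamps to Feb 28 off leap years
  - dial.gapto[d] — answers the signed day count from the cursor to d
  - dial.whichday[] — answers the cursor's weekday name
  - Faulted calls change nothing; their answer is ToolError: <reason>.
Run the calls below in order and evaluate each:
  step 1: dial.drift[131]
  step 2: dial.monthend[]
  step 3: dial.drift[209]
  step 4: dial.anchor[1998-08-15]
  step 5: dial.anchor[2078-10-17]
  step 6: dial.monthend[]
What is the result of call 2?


Answer: 2070-09-30

Derivation:
Now I run drift passing n='131', and get 2070-09-14.
I try monthend(), yielding 2070-09-30.
I invoke drift passing n='209': 2071-04-27.
Calling anchor passing d='1998-08-15', which returns 1998-08-15.
Now I run anchor passing d='2078-10-17', and observe 2078-10-17.
Calling monthend, yielding 2078-10-31.


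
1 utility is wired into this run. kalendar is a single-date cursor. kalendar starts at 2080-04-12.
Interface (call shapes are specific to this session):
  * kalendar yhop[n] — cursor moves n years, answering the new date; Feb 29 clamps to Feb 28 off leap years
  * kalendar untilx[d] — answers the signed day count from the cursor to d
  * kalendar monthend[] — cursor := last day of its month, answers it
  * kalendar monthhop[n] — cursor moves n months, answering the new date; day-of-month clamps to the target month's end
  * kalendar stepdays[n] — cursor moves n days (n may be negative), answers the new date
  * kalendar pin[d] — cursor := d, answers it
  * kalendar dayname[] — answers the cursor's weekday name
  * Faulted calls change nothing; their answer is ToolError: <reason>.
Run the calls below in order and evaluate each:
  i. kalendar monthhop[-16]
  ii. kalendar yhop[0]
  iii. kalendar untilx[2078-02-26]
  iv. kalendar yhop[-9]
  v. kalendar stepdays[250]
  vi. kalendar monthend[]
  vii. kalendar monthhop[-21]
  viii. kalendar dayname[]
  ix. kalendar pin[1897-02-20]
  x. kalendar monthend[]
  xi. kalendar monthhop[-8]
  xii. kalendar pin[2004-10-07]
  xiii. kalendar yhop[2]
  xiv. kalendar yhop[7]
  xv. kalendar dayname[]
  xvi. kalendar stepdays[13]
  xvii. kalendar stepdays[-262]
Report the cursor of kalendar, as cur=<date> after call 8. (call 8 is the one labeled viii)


CALL kalendar monthhop[n: -16]
RET  2078-12-12
CALL kalendar yhop[n: 0]
RET  2078-12-12
CALL kalendar untilx[d: 2078-02-26]
RET  -289
CALL kalendar yhop[n: -9]
RET  2069-12-12
CALL kalendar stepdays[n: 250]
RET  2070-08-19
CALL kalendar monthend[]
RET  2070-08-31
CALL kalendar monthhop[n: -21]
RET  2068-11-30
CALL kalendar dayname[]
RET  Friday
CALL kalendar pin[d: 1897-02-20]
RET  1897-02-20
CALL kalendar monthend[]
RET  1897-02-28
CALL kalendar monthhop[n: -8]
RET  1896-06-28
CALL kalendar pin[d: 2004-10-07]
RET  2004-10-07
CALL kalendar yhop[n: 2]
RET  2006-10-07
CALL kalendar yhop[n: 7]
RET  2013-10-07
CALL kalendar dayname[]
RET  Monday
CALL kalendar stepdays[n: 13]
RET  2013-10-20
CALL kalendar stepdays[n: -262]
RET  2013-01-31

Answer: cur=2068-11-30


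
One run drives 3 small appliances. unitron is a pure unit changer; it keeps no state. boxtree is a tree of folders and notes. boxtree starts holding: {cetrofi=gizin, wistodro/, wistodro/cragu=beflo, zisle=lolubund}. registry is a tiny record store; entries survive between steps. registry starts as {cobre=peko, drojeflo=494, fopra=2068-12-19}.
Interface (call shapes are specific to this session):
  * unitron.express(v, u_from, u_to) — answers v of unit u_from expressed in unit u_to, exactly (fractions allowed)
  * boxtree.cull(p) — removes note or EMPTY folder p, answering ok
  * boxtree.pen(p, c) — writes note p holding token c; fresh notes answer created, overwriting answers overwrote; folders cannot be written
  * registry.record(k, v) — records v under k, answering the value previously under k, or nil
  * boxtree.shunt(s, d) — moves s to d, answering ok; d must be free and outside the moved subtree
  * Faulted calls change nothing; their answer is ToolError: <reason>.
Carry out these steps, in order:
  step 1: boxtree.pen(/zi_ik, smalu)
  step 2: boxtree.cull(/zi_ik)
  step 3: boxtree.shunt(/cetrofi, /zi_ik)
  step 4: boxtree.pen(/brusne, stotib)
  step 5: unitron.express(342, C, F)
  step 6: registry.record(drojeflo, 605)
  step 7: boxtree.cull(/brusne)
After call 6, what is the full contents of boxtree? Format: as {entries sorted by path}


Answer: {brusne=stotib, wistodro/, wistodro/cragu=beflo, zi_ik=gizin, zisle=lolubund}

Derivation:
·→ boxtree.pen(p: /zi_ik, c: smalu)
·← created
·→ boxtree.cull(p: /zi_ik)
·← ok
·→ boxtree.shunt(s: /cetrofi, d: /zi_ik)
·← ok
·→ boxtree.pen(p: /brusne, c: stotib)
·← created
·→ unitron.express(v: 342, u_from: C, u_to: F)
·← 3238/5
·→ registry.record(k: drojeflo, v: 605)
·← 494
·→ boxtree.cull(p: /brusne)
·← ok


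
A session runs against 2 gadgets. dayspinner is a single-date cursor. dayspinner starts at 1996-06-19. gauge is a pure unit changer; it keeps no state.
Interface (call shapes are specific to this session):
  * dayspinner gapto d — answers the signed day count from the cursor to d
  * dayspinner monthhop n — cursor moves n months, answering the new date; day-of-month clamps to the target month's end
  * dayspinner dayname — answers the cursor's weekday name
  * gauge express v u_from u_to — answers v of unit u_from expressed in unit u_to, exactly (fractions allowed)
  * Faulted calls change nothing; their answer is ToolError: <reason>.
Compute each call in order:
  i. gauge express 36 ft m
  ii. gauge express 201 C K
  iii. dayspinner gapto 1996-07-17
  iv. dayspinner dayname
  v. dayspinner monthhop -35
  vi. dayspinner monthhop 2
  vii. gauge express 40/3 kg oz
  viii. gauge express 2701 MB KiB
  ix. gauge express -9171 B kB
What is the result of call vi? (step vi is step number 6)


Answer: 1993-09-19

Derivation:
·→ gauge express(36, ft, m)
·← 6858/625
·→ gauge express(201, C, K)
·← 9483/20
·→ dayspinner gapto(1996-07-17)
·← 28
·→ dayspinner dayname()
·← Wednesday
·→ dayspinner monthhop(-35)
·← 1993-07-19
·→ dayspinner monthhop(2)
·← 1993-09-19
·→ gauge express(40/3, kg, oz)
·← 64000000000/136077711
·→ gauge express(2701, MB, KiB)
·← 42203125/16
·→ gauge express(-9171, B, kB)
·← -9171/1000


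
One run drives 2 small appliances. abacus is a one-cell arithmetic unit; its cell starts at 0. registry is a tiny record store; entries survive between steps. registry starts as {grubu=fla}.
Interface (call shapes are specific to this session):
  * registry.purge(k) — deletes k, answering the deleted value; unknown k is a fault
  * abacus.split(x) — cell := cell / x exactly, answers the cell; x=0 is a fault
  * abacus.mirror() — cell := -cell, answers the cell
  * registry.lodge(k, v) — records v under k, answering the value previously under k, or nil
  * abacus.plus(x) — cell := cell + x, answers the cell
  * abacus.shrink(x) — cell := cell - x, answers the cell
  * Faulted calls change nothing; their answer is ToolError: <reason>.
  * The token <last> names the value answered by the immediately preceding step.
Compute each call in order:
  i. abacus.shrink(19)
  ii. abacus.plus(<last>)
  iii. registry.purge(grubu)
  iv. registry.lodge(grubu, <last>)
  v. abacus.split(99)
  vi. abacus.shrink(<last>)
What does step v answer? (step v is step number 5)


Answer: -38/99

Derivation:
CALL shrink[19]
RET  -19
CALL plus[<last>]
RET  -38
CALL purge[grubu]
RET  fla
CALL lodge[grubu; <last>]
RET  nil
CALL split[99]
RET  -38/99
CALL shrink[<last>]
RET  0


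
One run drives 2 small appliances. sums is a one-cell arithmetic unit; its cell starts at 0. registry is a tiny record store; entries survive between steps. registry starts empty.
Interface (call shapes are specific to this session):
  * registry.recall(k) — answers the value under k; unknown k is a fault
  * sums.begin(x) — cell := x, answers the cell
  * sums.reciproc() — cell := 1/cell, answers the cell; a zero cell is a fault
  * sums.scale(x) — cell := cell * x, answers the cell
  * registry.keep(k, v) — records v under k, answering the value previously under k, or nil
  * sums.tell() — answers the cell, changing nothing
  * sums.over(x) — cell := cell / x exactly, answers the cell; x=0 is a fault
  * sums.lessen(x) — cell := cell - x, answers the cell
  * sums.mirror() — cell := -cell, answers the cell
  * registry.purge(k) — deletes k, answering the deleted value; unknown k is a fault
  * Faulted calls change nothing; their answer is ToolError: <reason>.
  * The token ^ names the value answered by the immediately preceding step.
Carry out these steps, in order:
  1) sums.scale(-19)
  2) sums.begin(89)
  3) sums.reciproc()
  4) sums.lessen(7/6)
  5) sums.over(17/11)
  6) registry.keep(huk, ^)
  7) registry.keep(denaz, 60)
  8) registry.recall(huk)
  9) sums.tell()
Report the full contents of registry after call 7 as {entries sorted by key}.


! 1. scale(x='-19') -> 0
! 2. begin(x='89') -> 89
! 3. reciproc() -> 1/89
! 4. lessen(x='7/6') -> -617/534
! 5. over(x='17/11') -> -6787/9078
! 6. keep(k='huk', v='^') -> nil
! 7. keep(k='denaz', v='60') -> nil
! 8. recall(k='huk') -> -6787/9078
! 9. tell() -> -6787/9078

Answer: {denaz=60, huk=-6787/9078}


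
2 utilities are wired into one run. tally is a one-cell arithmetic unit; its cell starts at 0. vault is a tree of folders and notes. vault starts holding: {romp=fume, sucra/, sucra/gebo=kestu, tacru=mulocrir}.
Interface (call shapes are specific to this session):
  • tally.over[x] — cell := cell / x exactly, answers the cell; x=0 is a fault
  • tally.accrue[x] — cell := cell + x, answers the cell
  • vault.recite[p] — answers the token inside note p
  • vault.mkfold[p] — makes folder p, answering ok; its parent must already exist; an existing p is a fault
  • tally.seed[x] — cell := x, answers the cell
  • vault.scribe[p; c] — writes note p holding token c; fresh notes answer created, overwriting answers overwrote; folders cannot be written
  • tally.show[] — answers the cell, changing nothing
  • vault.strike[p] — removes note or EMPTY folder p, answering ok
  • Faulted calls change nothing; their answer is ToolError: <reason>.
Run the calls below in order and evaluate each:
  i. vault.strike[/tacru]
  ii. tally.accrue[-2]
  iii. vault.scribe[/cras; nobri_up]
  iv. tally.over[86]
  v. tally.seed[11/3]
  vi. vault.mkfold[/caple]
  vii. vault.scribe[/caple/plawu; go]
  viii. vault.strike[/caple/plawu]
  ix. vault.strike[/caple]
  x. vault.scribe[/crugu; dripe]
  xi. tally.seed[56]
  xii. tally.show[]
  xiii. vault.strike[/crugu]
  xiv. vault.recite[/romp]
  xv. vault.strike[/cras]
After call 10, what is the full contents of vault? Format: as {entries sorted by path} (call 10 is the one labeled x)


Answer: {cras=nobri_up, crugu=dripe, romp=fume, sucra/, sucra/gebo=kestu}

Derivation:
Invoking strike(p='/tacru'): ok.
Now I run accrue(x='-2'), → -2.
Invoking scribe(p='/cras', c='nobri_up'), and see created.
Next I call over(x='86'): -1/43.
Then seed(x='11/3'), — result: 11/3.
I call mkfold(p='/caple'), and observe ok.
I invoke scribe(p='/caple/plawu', c='go'), → created.
I invoke strike(p='/caple/plawu'), which returns ok.
Invoking strike(p='/caple'): ok.
Then scribe(p='/crugu', c='dripe'), which returns created.
Using seed(x='56'), and see 56.
I invoke show(), → 56.
I invoke strike(p='/crugu'), which returns ok.
I call recite(p='/romp'), and observe fume.
Now I run strike(p='/cras'), which returns ok.


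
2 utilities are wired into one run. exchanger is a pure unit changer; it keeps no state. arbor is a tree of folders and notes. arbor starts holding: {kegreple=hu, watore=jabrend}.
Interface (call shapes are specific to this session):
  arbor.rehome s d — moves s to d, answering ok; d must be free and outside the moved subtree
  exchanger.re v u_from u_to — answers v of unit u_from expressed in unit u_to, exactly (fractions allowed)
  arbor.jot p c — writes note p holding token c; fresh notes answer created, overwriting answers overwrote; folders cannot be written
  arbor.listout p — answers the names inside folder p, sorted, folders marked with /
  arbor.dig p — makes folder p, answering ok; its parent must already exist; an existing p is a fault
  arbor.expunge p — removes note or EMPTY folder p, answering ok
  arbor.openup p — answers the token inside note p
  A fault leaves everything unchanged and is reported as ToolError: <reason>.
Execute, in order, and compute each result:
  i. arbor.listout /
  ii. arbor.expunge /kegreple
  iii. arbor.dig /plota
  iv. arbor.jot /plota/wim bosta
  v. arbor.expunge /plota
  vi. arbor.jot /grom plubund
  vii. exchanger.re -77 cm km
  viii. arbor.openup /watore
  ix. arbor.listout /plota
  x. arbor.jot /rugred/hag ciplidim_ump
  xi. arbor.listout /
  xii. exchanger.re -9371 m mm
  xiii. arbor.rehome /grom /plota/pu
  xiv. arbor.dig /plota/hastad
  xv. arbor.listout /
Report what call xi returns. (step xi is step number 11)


Answer: [grom, plota/, watore]

Derivation:
·→ arbor.listout(/)
·← [kegreple, watore]
·→ arbor.expunge(/kegreple)
·← ok
·→ arbor.dig(/plota)
·← ok
·→ arbor.jot(/plota/wim, bosta)
·← created
·→ arbor.expunge(/plota)
·← ToolError: not empty
·→ arbor.jot(/grom, plubund)
·← created
·→ exchanger.re(-77, cm, km)
·← -77/100000
·→ arbor.openup(/watore)
·← jabrend
·→ arbor.listout(/plota)
·← [wim]
·→ arbor.jot(/rugred/hag, ciplidim_ump)
·← ToolError: no parent
·→ arbor.listout(/)
·← [grom, plota/, watore]
·→ exchanger.re(-9371, m, mm)
·← -9371000
·→ arbor.rehome(/grom, /plota/pu)
·← ok
·→ arbor.dig(/plota/hastad)
·← ok
·→ arbor.listout(/)
·← [plota/, watore]


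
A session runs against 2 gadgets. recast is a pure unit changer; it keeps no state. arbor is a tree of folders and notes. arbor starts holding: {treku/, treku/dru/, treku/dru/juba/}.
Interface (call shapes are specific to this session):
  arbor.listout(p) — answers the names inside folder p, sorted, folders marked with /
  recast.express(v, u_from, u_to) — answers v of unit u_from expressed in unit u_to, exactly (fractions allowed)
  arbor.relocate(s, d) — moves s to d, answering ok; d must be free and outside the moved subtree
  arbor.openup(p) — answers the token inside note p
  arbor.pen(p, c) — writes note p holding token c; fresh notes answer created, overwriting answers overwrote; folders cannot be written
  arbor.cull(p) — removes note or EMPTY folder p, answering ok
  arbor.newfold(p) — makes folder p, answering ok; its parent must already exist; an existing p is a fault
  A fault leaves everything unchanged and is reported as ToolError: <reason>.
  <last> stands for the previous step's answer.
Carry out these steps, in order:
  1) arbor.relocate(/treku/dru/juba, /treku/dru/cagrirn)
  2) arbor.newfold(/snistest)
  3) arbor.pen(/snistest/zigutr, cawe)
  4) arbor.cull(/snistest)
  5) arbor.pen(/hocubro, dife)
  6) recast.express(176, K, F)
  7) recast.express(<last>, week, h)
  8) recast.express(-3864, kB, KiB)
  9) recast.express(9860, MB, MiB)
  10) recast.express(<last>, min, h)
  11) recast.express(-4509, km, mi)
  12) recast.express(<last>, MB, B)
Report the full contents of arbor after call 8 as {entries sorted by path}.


Invoking arbor.relocate passing s='/treku/dru/juba', d='/treku/dru/cagrirn', giving ok.
Then arbor.newfold passing p='/snistest', and get ok.
I use arbor.pen passing p='/snistest/zigutr', c='cawe', and get created.
I use arbor.cull passing p='/snistest', which returns ToolError: not empty.
I call arbor.pen passing p='/hocubro', c='dife', and see created.
I try recast.express passing v='176', u_from='K', u_to='F', which returns -14287/100.
Using recast.express passing v='<last>', u_from='week', u_to='h', giving -600054/25.
Calling recast.express passing v='-3864', u_from='kB', u_to='KiB', which returns -60375/16.
I invoke recast.express passing v='9860', u_from='MB', u_to='MiB', yielding 38515625/4096.
Then recast.express passing v='<last>', u_from='min', u_to='h', which returns 7703125/49152.
Then recast.express passing v='-4509', u_from='km', u_to='mi', — result: -7828125/2794.
Calling recast.express passing v='<last>', u_from='MB', u_to='B', yielding -3914062500000/1397.

Answer: {hocubro=dife, snistest/, snistest/zigutr=cawe, treku/, treku/dru/, treku/dru/cagrirn/}


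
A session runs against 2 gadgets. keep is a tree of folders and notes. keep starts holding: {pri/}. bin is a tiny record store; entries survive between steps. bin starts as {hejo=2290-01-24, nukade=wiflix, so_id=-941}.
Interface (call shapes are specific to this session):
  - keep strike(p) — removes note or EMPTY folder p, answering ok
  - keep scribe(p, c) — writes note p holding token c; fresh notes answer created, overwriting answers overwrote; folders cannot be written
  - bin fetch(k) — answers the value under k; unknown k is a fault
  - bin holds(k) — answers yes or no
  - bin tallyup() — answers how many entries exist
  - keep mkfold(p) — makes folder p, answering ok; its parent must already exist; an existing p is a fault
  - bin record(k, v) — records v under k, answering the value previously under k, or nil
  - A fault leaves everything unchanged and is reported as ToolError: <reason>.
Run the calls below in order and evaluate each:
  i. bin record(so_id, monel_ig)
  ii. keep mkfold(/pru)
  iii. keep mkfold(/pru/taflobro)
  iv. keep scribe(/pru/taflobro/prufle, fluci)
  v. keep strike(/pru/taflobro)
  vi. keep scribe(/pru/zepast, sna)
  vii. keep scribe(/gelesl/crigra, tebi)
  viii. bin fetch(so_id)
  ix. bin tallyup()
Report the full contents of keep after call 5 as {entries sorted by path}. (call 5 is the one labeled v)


Answer: {pri/, pru/, pru/taflobro/, pru/taflobro/prufle=fluci}

Derivation:
~$ bin record so_id monel_ig
= -941
~$ keep mkfold /pru
= ok
~$ keep mkfold /pru/taflobro
= ok
~$ keep scribe /pru/taflobro/prufle fluci
= created
~$ keep strike /pru/taflobro
= ToolError: not empty
~$ keep scribe /pru/zepast sna
= created
~$ keep scribe /gelesl/crigra tebi
= ToolError: no parent
~$ bin fetch so_id
= monel_ig
~$ bin tallyup
= 3
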